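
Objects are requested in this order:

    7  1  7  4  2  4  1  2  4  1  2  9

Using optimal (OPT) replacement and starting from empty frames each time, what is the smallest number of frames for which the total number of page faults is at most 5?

3

f=1: 12 faults
f=2: 8 faults
f=3: 5 faults
f=4: 5 faults
f=5: 5 faults
Smallest f with faults ≤ 5 is 3.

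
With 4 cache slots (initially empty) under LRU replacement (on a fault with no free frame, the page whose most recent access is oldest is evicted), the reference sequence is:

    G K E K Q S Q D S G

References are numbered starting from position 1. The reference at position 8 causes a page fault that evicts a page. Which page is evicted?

pos 1: G: fault, frames [G]
pos 2: K: fault, frames [G, K]
pos 3: E: fault, frames [G, K, E]
pos 4: K: hit
pos 5: Q: fault, frames [G, E, K, Q]
pos 6: S: fault, evict G, frames [E, K, Q, S]
pos 7: Q: hit
pos 8: D: fault, evict E, frames [K, S, Q, D]
At position 8, page E is evicted.

E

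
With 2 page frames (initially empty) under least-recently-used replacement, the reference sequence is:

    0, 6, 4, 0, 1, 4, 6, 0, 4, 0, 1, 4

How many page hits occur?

0 -> fault, frames [0]
6 -> fault, frames [0, 6]
4 -> fault, evict 0, frames [6, 4]
0 -> fault, evict 6, frames [4, 0]
1 -> fault, evict 4, frames [0, 1]
4 -> fault, evict 0, frames [1, 4]
6 -> fault, evict 1, frames [4, 6]
0 -> fault, evict 4, frames [6, 0]
4 -> fault, evict 6, frames [0, 4]
0 -> hit
1 -> fault, evict 4, frames [0, 1]
4 -> fault, evict 0, frames [1, 4]
Hits: 1.

1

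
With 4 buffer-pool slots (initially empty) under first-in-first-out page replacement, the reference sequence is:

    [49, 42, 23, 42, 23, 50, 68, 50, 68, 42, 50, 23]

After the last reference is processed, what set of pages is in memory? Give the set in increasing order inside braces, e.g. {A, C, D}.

49 → fault, frames (49)
42 → fault, frames (49 42)
23 → fault, frames (49 42 23)
42 → hit
23 → hit
50 → fault, frames (49 42 23 50)
68 → fault, evict 49, frames (42 23 50 68)
50 → hit
68 → hit
42 → hit
50 → hit
23 → hit

{23, 42, 50, 68}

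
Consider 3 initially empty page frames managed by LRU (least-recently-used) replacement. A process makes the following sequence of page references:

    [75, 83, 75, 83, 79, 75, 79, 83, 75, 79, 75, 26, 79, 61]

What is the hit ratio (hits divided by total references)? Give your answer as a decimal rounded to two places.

75 → miss, frames (75)
83 → miss, frames (75 83)
75 → hit
83 → hit
79 → miss, frames (75 83 79)
75 → hit
79 → hit
83 → hit
75 → hit
79 → hit
75 → hit
26 → miss, evict 83, frames (79 75 26)
79 → hit
61 → miss, evict 75, frames (26 79 61)
Hits: 9 of 14 references → 9/14 = 0.6429.

0.64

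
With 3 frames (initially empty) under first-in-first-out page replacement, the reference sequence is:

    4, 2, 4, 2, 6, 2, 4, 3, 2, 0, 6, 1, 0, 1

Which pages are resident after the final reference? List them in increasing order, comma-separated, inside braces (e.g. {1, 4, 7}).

{0, 1, 3}

4: miss, frames [4]
2: miss, frames [4, 2]
4: hit
2: hit
6: miss, frames [4, 2, 6]
2: hit
4: hit
3: miss, evict 4, frames [2, 6, 3]
2: hit
0: miss, evict 2, frames [6, 3, 0]
6: hit
1: miss, evict 6, frames [3, 0, 1]
0: hit
1: hit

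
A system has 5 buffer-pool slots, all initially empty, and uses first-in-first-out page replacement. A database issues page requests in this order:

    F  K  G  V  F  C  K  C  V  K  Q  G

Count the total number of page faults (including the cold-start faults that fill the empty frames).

F -> fault, frames (F)
K -> fault, frames (F K)
G -> fault, frames (F K G)
V -> fault, frames (F K G V)
F -> hit
C -> fault, frames (F K G V C)
K -> hit
C -> hit
V -> hit
K -> hit
Q -> fault, evict F, frames (K G V C Q)
G -> hit
Page faults: 6.

6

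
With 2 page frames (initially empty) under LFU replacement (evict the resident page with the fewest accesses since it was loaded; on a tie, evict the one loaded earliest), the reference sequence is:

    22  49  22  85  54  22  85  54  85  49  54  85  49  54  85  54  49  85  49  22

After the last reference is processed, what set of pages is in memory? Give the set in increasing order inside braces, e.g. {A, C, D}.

22 → miss, frames {22}
49 → miss, frames {22,49}
22 → hit
85 → miss, evict 49, frames {22,85}
54 → miss, evict 85, frames {22,54}
22 → hit
85 → miss, evict 54, frames {22,85}
54 → miss, evict 85, frames {22,54}
85 → miss, evict 54, frames {22,85}
49 → miss, evict 85, frames {22,49}
54 → miss, evict 49, frames {22,54}
85 → miss, evict 54, frames {22,85}
49 → miss, evict 85, frames {22,49}
54 → miss, evict 49, frames {22,54}
85 → miss, evict 54, frames {22,85}
54 → miss, evict 85, frames {22,54}
49 → miss, evict 54, frames {22,49}
85 → miss, evict 49, frames {22,85}
49 → miss, evict 85, frames {22,49}
22 → hit

{22, 49}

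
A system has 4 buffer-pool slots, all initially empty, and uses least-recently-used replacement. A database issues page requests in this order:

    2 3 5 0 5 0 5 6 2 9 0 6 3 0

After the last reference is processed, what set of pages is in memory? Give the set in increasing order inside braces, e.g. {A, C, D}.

{0, 3, 6, 9}

2: fault, frames {2}
3: fault, frames {2,3}
5: fault, frames {2,3,5}
0: fault, frames {2,3,5,0}
5: hit
0: hit
5: hit
6: fault, evict 2, frames {3,0,5,6}
2: fault, evict 3, frames {0,5,6,2}
9: fault, evict 0, frames {5,6,2,9}
0: fault, evict 5, frames {6,2,9,0}
6: hit
3: fault, evict 2, frames {9,0,6,3}
0: hit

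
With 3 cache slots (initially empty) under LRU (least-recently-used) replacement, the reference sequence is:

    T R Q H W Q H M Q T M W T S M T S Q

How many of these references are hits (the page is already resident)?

7

T -> fault, frames (T)
R -> fault, frames (T R)
Q -> fault, frames (T R Q)
H -> fault, evict T, frames (R Q H)
W -> fault, evict R, frames (Q H W)
Q -> hit
H -> hit
M -> fault, evict W, frames (Q H M)
Q -> hit
T -> fault, evict H, frames (M Q T)
M -> hit
W -> fault, evict Q, frames (T M W)
T -> hit
S -> fault, evict M, frames (W T S)
M -> fault, evict W, frames (T S M)
T -> hit
S -> hit
Q -> fault, evict M, frames (T S Q)
Hits: 7.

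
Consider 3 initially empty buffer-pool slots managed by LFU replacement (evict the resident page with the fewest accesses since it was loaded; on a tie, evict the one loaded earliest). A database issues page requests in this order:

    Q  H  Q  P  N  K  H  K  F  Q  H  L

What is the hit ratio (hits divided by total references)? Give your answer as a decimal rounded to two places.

Q -> fault, frames {Q}
H -> fault, frames {Q,H}
Q -> hit
P -> fault, frames {Q,H,P}
N -> fault, evict H, frames {Q,P,N}
K -> fault, evict P, frames {Q,N,K}
H -> fault, evict N, frames {Q,K,H}
K -> hit
F -> fault, evict H, frames {Q,K,F}
Q -> hit
H -> fault, evict F, frames {Q,K,H}
L -> fault, evict H, frames {Q,K,L}
Hits: 3 of 12 references → 3/12 = 0.2500.

0.25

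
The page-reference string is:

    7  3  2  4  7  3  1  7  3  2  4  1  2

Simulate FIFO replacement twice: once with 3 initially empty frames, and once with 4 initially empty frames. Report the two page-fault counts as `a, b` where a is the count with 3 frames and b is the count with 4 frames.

3 frames: F F F F F F F . . F F . . → 9 faults.
4 frames: F F F F . . F F F F F F . → 10 faults.
10 > 9: adding a frame increased faults — Belady's anomaly.

9, 10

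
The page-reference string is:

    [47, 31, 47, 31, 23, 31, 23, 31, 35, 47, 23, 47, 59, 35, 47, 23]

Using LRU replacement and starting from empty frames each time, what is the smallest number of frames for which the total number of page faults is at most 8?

f=1: 16 faults
f=2: 10 faults
f=3: 9 faults
f=4: 5 faults
f=5: 5 faults
Smallest f with faults ≤ 8 is 4.

4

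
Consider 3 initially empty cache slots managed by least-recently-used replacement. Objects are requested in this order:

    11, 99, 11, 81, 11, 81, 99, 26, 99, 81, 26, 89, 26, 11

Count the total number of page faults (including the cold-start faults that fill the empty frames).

6

11 → miss, frames [11]
99 → miss, frames [11, 99]
11 → hit
81 → miss, frames [99, 11, 81]
11 → hit
81 → hit
99 → hit
26 → miss, evict 11, frames [81, 99, 26]
99 → hit
81 → hit
26 → hit
89 → miss, evict 99, frames [81, 26, 89]
26 → hit
11 → miss, evict 81, frames [89, 26, 11]
Page faults: 6.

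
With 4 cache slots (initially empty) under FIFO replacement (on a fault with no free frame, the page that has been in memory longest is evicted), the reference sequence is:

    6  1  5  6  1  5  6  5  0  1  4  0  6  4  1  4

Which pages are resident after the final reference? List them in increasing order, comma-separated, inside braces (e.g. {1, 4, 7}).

6: miss, frames {6}
1: miss, frames {6,1}
5: miss, frames {6,1,5}
6: hit
1: hit
5: hit
6: hit
5: hit
0: miss, frames {6,1,5,0}
1: hit
4: miss, evict 6, frames {1,5,0,4}
0: hit
6: miss, evict 1, frames {5,0,4,6}
4: hit
1: miss, evict 5, frames {0,4,6,1}
4: hit

{0, 1, 4, 6}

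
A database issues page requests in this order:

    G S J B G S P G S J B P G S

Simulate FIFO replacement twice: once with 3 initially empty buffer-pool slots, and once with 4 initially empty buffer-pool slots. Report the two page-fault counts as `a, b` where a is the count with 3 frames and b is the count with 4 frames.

11, 12

3 frames: F F F F F F F . . F F . F F → 11 faults.
4 frames: F F F F . . F F F F F F F F → 12 faults.
12 > 11: adding a frame increased faults — Belady's anomaly.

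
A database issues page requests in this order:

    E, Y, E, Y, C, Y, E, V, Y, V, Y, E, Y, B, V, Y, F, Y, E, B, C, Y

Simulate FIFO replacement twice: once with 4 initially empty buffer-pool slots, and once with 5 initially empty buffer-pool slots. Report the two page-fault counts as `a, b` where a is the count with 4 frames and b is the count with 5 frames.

4 frames: F F . . F . . F . . . . . F . . F F F . F . → 9 faults.
5 frames: F F . . F . . F . . . . . F . . F . F . . F → 8 faults.
8 < 9: adding a frame reduced faults, as is typical.

9, 8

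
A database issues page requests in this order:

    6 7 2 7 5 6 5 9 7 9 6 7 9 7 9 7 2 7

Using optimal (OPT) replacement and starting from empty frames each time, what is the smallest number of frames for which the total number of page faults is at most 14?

f=1: 18 faults
f=2: 10 faults
f=3: 6 faults
f=4: 5 faults
f=5: 5 faults
Smallest f with faults ≤ 14 is 2.

2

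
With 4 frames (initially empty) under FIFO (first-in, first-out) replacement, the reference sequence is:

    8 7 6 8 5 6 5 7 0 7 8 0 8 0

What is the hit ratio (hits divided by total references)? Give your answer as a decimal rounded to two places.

0.57

8 -> miss, frames [8]
7 -> miss, frames [8, 7]
6 -> miss, frames [8, 7, 6]
8 -> hit
5 -> miss, frames [8, 7, 6, 5]
6 -> hit
5 -> hit
7 -> hit
0 -> miss, evict 8, frames [7, 6, 5, 0]
7 -> hit
8 -> miss, evict 7, frames [6, 5, 0, 8]
0 -> hit
8 -> hit
0 -> hit
Hits: 8 of 14 references → 8/14 = 0.5714.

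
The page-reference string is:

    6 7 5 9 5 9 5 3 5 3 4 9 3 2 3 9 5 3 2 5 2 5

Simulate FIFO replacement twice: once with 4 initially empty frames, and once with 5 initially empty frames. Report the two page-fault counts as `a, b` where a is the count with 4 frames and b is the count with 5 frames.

4 frames: F F F F . . . F . . F . . F . . F . . . . . → 8 faults.
5 frames: F F F F . . . F . . F . . F . . . . . . . . → 7 faults.
7 < 8: adding a frame reduced faults, as is typical.

8, 7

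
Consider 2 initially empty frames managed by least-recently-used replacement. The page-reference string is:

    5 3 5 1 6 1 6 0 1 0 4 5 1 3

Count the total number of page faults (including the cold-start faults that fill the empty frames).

10

5: miss, frames (5)
3: miss, frames (5 3)
5: hit
1: miss, evict 3, frames (5 1)
6: miss, evict 5, frames (1 6)
1: hit
6: hit
0: miss, evict 1, frames (6 0)
1: miss, evict 6, frames (0 1)
0: hit
4: miss, evict 1, frames (0 4)
5: miss, evict 0, frames (4 5)
1: miss, evict 4, frames (5 1)
3: miss, evict 5, frames (1 3)
Page faults: 10.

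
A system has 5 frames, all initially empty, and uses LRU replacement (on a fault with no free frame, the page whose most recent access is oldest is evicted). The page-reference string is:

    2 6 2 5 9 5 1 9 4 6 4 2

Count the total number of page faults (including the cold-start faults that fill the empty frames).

8

2 → miss, frames {2}
6 → miss, frames {2,6}
2 → hit
5 → miss, frames {6,2,5}
9 → miss, frames {6,2,5,9}
5 → hit
1 → miss, frames {6,2,9,5,1}
9 → hit
4 → miss, evict 6, frames {2,5,1,9,4}
6 → miss, evict 2, frames {5,1,9,4,6}
4 → hit
2 → miss, evict 5, frames {1,9,6,4,2}
Page faults: 8.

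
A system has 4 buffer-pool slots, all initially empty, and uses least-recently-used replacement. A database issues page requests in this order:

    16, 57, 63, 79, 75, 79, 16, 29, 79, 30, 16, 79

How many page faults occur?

8

16: miss, frames [16]
57: miss, frames [16, 57]
63: miss, frames [16, 57, 63]
79: miss, frames [16, 57, 63, 79]
75: miss, evict 16, frames [57, 63, 79, 75]
79: hit
16: miss, evict 57, frames [63, 75, 79, 16]
29: miss, evict 63, frames [75, 79, 16, 29]
79: hit
30: miss, evict 75, frames [16, 29, 79, 30]
16: hit
79: hit
Page faults: 8.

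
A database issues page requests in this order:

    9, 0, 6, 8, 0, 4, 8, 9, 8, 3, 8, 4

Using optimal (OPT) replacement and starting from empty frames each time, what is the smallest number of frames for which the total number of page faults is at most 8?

f=1: 12 faults
f=2: 8 faults
f=3: 6 faults
f=4: 6 faults
f=5: 6 faults
f=6: 6 faults
Smallest f with faults ≤ 8 is 2.

2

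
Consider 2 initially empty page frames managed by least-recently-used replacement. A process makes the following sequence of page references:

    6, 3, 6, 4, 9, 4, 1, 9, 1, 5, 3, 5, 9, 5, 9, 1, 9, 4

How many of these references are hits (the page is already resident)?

6 -> miss, frames (6)
3 -> miss, frames (6 3)
6 -> hit
4 -> miss, evict 3, frames (6 4)
9 -> miss, evict 6, frames (4 9)
4 -> hit
1 -> miss, evict 9, frames (4 1)
9 -> miss, evict 4, frames (1 9)
1 -> hit
5 -> miss, evict 9, frames (1 5)
3 -> miss, evict 1, frames (5 3)
5 -> hit
9 -> miss, evict 3, frames (5 9)
5 -> hit
9 -> hit
1 -> miss, evict 5, frames (9 1)
9 -> hit
4 -> miss, evict 1, frames (9 4)
Hits: 7.

7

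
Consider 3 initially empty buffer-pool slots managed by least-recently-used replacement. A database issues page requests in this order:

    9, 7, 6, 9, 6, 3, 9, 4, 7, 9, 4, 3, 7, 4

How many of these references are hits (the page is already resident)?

9 -> miss, frames (9)
7 -> miss, frames (9 7)
6 -> miss, frames (9 7 6)
9 -> hit
6 -> hit
3 -> miss, evict 7, frames (9 6 3)
9 -> hit
4 -> miss, evict 6, frames (3 9 4)
7 -> miss, evict 3, frames (9 4 7)
9 -> hit
4 -> hit
3 -> miss, evict 7, frames (9 4 3)
7 -> miss, evict 9, frames (4 3 7)
4 -> hit
Hits: 6.

6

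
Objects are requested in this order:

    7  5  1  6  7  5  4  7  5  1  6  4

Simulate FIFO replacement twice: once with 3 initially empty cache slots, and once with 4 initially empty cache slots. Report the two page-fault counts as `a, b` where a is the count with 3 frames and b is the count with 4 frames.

3 frames: F F F F F F F . . F F . → 9 faults.
4 frames: F F F F . . F F F F F F → 10 faults.
10 > 9: adding a frame increased faults — Belady's anomaly.

9, 10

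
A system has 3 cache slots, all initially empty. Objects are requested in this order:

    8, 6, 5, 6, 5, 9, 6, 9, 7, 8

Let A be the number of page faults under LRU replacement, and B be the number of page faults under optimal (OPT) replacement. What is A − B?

1

Under LRU: F F F . . F . . F F → 6 faults.
Under OPT: F F F . . F . . F . → 5 faults.
A − B = 6 − 5 = 1.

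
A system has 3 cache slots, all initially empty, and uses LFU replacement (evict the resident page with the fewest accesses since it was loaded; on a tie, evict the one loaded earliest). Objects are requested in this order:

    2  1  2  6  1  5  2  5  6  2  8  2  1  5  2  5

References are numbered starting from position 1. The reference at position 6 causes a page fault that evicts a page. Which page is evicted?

6

pos 1: 2 → fault, frames (2)
pos 2: 1 → fault, frames (2 1)
pos 3: 2 → hit
pos 4: 6 → fault, frames (2 1 6)
pos 5: 1 → hit
pos 6: 5 → fault, evict 6, frames (2 1 5)
At position 6, page 6 is evicted.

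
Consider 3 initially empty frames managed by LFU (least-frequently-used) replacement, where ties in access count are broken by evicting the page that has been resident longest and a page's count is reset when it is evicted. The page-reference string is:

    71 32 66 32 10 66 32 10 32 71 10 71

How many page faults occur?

5

71 → fault, frames [71]
32 → fault, frames [71, 32]
66 → fault, frames [71, 32, 66]
32 → hit
10 → fault, evict 71, frames [32, 66, 10]
66 → hit
32 → hit
10 → hit
32 → hit
71 → fault, evict 66, frames [32, 10, 71]
10 → hit
71 → hit
Page faults: 5.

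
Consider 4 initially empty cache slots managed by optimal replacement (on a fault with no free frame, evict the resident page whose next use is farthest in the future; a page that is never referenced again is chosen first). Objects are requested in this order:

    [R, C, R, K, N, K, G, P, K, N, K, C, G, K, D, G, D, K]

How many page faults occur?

R → miss, frames [R]
C → miss, frames [R, C]
R → hit
K → miss, frames [R, C, K]
N → miss, frames [R, C, K, N]
K → hit
G → miss, evict R, frames [C, K, N, G]
P → miss, evict G, frames [C, K, N, P]
K → hit
N → hit
K → hit
C → hit
G → miss, evict P, frames [C, K, N, G]
K → hit
D → miss, evict N, frames [C, K, G, D]
G → hit
D → hit
K → hit
Page faults: 8.

8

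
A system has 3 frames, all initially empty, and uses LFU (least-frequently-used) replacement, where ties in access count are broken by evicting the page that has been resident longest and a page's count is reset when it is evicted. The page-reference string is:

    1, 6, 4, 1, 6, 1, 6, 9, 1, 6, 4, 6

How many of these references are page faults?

1 -> fault, frames {1}
6 -> fault, frames {1,6}
4 -> fault, frames {1,6,4}
1 -> hit
6 -> hit
1 -> hit
6 -> hit
9 -> fault, evict 4, frames {1,6,9}
1 -> hit
6 -> hit
4 -> fault, evict 9, frames {1,6,4}
6 -> hit
Page faults: 5.

5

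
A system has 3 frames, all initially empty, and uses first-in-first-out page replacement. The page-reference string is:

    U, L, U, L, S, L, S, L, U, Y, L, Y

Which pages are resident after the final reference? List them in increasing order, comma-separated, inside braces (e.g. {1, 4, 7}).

{L, S, Y}

U → fault, frames (U)
L → fault, frames (U L)
U → hit
L → hit
S → fault, frames (U L S)
L → hit
S → hit
L → hit
U → hit
Y → fault, evict U, frames (L S Y)
L → hit
Y → hit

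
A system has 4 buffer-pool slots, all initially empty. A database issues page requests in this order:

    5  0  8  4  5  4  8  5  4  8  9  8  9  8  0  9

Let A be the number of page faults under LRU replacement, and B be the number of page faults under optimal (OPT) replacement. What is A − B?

1

Under LRU: F F F F . . . . . . F . . . F . → 6 faults.
Under OPT: F F F F . . . . . . F . . . . . → 5 faults.
A − B = 6 − 5 = 1.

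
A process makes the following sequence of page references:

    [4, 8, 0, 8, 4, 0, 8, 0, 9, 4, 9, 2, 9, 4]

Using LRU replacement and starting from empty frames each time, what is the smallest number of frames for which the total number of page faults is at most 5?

4

f=1: 14 faults
f=2: 10 faults
f=3: 6 faults
f=4: 5 faults
f=5: 5 faults
Smallest f with faults ≤ 5 is 4.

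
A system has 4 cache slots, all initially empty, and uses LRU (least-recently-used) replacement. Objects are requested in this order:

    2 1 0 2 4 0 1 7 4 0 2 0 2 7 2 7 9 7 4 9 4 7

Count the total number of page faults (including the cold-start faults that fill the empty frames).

8

2 → miss, frames {2}
1 → miss, frames {2,1}
0 → miss, frames {2,1,0}
2 → hit
4 → miss, frames {1,0,2,4}
0 → hit
1 → hit
7 → miss, evict 2, frames {4,0,1,7}
4 → hit
0 → hit
2 → miss, evict 1, frames {7,4,0,2}
0 → hit
2 → hit
7 → hit
2 → hit
7 → hit
9 → miss, evict 4, frames {0,2,7,9}
7 → hit
4 → miss, evict 0, frames {2,9,7,4}
9 → hit
4 → hit
7 → hit
Page faults: 8.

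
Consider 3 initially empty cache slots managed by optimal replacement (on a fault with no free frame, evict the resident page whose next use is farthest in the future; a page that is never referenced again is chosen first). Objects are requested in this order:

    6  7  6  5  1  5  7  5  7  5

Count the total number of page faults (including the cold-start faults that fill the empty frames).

4

6 → fault, frames (6)
7 → fault, frames (6 7)
6 → hit
5 → fault, frames (6 7 5)
1 → fault, evict 6, frames (7 5 1)
5 → hit
7 → hit
5 → hit
7 → hit
5 → hit
Page faults: 4.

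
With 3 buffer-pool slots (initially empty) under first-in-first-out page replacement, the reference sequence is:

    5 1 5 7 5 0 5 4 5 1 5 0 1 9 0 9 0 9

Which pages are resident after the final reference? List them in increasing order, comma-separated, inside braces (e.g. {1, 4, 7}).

5 -> miss, frames (5)
1 -> miss, frames (5 1)
5 -> hit
7 -> miss, frames (5 1 7)
5 -> hit
0 -> miss, evict 5, frames (1 7 0)
5 -> miss, evict 1, frames (7 0 5)
4 -> miss, evict 7, frames (0 5 4)
5 -> hit
1 -> miss, evict 0, frames (5 4 1)
5 -> hit
0 -> miss, evict 5, frames (4 1 0)
1 -> hit
9 -> miss, evict 4, frames (1 0 9)
0 -> hit
9 -> hit
0 -> hit
9 -> hit

{0, 1, 9}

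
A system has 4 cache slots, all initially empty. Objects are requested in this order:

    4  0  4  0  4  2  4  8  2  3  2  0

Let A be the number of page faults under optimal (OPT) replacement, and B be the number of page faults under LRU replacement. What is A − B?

Under OPT: F F . . . F . F . F . . → 5 faults.
Under LRU: F F . . . F . F . F . F → 6 faults.
A − B = 5 − 6 = -1.

-1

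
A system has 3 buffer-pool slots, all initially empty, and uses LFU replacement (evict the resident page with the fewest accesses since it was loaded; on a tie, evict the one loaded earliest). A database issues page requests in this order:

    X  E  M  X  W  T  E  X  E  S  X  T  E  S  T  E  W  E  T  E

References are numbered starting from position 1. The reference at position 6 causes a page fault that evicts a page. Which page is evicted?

M

pos 1: X: miss, frames [X]
pos 2: E: miss, frames [X, E]
pos 3: M: miss, frames [X, E, M]
pos 4: X: hit
pos 5: W: miss, evict E, frames [X, M, W]
pos 6: T: miss, evict M, frames [X, W, T]
At position 6, page M is evicted.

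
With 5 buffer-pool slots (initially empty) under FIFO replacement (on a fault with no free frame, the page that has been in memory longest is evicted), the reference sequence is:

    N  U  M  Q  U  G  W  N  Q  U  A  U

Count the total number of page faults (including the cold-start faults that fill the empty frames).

N: miss, frames {N}
U: miss, frames {N,U}
M: miss, frames {N,U,M}
Q: miss, frames {N,U,M,Q}
U: hit
G: miss, frames {N,U,M,Q,G}
W: miss, evict N, frames {U,M,Q,G,W}
N: miss, evict U, frames {M,Q,G,W,N}
Q: hit
U: miss, evict M, frames {Q,G,W,N,U}
A: miss, evict Q, frames {G,W,N,U,A}
U: hit
Page faults: 9.

9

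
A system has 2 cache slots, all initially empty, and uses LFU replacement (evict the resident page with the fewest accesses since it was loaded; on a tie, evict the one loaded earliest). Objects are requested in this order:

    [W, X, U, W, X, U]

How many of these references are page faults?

6

W → fault, frames [W]
X → fault, frames [W, X]
U → fault, evict W, frames [X, U]
W → fault, evict X, frames [U, W]
X → fault, evict U, frames [W, X]
U → fault, evict W, frames [X, U]
Page faults: 6.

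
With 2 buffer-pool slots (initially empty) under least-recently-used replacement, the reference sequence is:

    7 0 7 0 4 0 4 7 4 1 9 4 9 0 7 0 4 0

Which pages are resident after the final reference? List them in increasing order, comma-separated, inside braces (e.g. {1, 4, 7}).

{0, 4}

7 -> miss, frames (7)
0 -> miss, frames (7 0)
7 -> hit
0 -> hit
4 -> miss, evict 7, frames (0 4)
0 -> hit
4 -> hit
7 -> miss, evict 0, frames (4 7)
4 -> hit
1 -> miss, evict 7, frames (4 1)
9 -> miss, evict 4, frames (1 9)
4 -> miss, evict 1, frames (9 4)
9 -> hit
0 -> miss, evict 4, frames (9 0)
7 -> miss, evict 9, frames (0 7)
0 -> hit
4 -> miss, evict 7, frames (0 4)
0 -> hit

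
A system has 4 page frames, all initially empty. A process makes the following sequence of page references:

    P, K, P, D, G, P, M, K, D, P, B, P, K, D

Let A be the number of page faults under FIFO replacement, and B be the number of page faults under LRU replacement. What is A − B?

Under FIFO: F F . F F . F . . F F . F F → 9 faults.
Under LRU: F F . F F . F F F . F . . . → 8 faults.
A − B = 9 − 8 = 1.

1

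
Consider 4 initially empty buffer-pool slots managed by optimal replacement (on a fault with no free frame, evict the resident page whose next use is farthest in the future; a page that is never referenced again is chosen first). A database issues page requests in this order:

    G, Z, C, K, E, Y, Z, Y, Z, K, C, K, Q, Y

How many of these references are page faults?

G -> fault, frames [G]
Z -> fault, frames [G, Z]
C -> fault, frames [G, Z, C]
K -> fault, frames [G, Z, C, K]
E -> fault, evict G, frames [Z, C, K, E]
Y -> fault, evict E, frames [Z, C, K, Y]
Z -> hit
Y -> hit
Z -> hit
K -> hit
C -> hit
K -> hit
Q -> fault, evict K, frames [Z, C, Y, Q]
Y -> hit
Page faults: 7.

7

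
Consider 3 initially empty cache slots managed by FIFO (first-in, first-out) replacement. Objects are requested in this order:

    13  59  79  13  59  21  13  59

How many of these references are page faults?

13 → fault, frames {13}
59 → fault, frames {13,59}
79 → fault, frames {13,59,79}
13 → hit
59 → hit
21 → fault, evict 13, frames {59,79,21}
13 → fault, evict 59, frames {79,21,13}
59 → fault, evict 79, frames {21,13,59}
Page faults: 6.

6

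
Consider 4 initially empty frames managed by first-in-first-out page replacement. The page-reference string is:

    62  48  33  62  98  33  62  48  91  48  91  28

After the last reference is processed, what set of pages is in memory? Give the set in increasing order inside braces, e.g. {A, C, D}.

62 -> fault, frames [62]
48 -> fault, frames [62, 48]
33 -> fault, frames [62, 48, 33]
62 -> hit
98 -> fault, frames [62, 48, 33, 98]
33 -> hit
62 -> hit
48 -> hit
91 -> fault, evict 62, frames [48, 33, 98, 91]
48 -> hit
91 -> hit
28 -> fault, evict 48, frames [33, 98, 91, 28]

{28, 33, 91, 98}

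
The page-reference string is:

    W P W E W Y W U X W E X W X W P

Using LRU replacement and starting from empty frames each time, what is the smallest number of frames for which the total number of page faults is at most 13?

2

f=1: 16 faults
f=2: 11 faults
f=3: 8 faults
f=4: 8 faults
f=5: 7 faults
f=6: 6 faults
Smallest f with faults ≤ 13 is 2.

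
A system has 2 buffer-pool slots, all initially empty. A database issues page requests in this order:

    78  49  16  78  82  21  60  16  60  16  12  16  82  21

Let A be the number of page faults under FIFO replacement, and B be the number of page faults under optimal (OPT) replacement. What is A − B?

Under FIFO: F F F F F F F F . . F . F F → 11 faults.
Under OPT: F F F . F F F . . . F . F F → 9 faults.
A − B = 11 − 9 = 2.

2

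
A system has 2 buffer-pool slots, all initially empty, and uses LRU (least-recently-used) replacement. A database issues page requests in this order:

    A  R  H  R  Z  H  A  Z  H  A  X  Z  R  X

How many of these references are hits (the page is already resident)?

A: fault, frames (A)
R: fault, frames (A R)
H: fault, evict A, frames (R H)
R: hit
Z: fault, evict H, frames (R Z)
H: fault, evict R, frames (Z H)
A: fault, evict Z, frames (H A)
Z: fault, evict H, frames (A Z)
H: fault, evict A, frames (Z H)
A: fault, evict Z, frames (H A)
X: fault, evict H, frames (A X)
Z: fault, evict A, frames (X Z)
R: fault, evict X, frames (Z R)
X: fault, evict Z, frames (R X)
Hits: 1.

1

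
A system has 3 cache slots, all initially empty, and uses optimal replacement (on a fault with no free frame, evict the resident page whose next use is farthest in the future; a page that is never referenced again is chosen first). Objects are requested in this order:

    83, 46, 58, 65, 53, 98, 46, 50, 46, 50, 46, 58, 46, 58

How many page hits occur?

83 → fault, frames {83}
46 → fault, frames {83,46}
58 → fault, frames {83,46,58}
65 → fault, evict 83, frames {46,58,65}
53 → fault, evict 65, frames {46,58,53}
98 → fault, evict 53, frames {46,58,98}
46 → hit
50 → fault, evict 98, frames {46,58,50}
46 → hit
50 → hit
46 → hit
58 → hit
46 → hit
58 → hit
Hits: 7.

7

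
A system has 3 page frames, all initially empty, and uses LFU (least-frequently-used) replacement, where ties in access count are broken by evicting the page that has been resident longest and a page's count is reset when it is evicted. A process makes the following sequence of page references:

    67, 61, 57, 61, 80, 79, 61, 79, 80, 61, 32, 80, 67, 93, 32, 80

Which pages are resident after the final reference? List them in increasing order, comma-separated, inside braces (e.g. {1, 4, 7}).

{61, 79, 80}

67: miss, frames {67}
61: miss, frames {67,61}
57: miss, frames {67,61,57}
61: hit
80: miss, evict 67, frames {61,57,80}
79: miss, evict 57, frames {61,80,79}
61: hit
79: hit
80: hit
61: hit
32: miss, evict 80, frames {61,79,32}
80: miss, evict 32, frames {61,79,80}
67: miss, evict 80, frames {61,79,67}
93: miss, evict 67, frames {61,79,93}
32: miss, evict 93, frames {61,79,32}
80: miss, evict 32, frames {61,79,80}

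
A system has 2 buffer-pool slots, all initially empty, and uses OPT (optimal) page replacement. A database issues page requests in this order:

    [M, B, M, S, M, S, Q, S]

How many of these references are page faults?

4

M: fault, frames {M}
B: fault, frames {M,B}
M: hit
S: fault, evict B, frames {M,S}
M: hit
S: hit
Q: fault, evict M, frames {S,Q}
S: hit
Page faults: 4.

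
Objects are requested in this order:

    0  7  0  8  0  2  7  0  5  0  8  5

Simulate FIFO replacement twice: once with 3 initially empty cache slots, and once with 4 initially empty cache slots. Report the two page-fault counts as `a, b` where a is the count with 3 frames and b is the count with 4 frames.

3 frames: F F . F . F . F F . F . → 7 faults.
4 frames: F F . F . F . . F F . . → 6 faults.
6 < 7: adding a frame reduced faults, as is typical.

7, 6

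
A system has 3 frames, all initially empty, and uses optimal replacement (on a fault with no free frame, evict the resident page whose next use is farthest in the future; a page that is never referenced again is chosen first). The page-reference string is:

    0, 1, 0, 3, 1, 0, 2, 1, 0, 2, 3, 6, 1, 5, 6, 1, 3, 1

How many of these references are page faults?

0 -> fault, frames [0]
1 -> fault, frames [0, 1]
0 -> hit
3 -> fault, frames [0, 1, 3]
1 -> hit
0 -> hit
2 -> fault, evict 3, frames [0, 1, 2]
1 -> hit
0 -> hit
2 -> hit
3 -> fault, evict 2, frames [0, 1, 3]
6 -> fault, evict 0, frames [1, 3, 6]
1 -> hit
5 -> fault, evict 3, frames [1, 6, 5]
6 -> hit
1 -> hit
3 -> fault, evict 5, frames [1, 6, 3]
1 -> hit
Page faults: 8.

8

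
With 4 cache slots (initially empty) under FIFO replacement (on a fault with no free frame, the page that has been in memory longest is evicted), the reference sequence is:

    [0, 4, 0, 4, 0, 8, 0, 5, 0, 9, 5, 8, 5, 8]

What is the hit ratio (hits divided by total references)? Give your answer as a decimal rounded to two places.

0 -> miss, frames {0}
4 -> miss, frames {0,4}
0 -> hit
4 -> hit
0 -> hit
8 -> miss, frames {0,4,8}
0 -> hit
5 -> miss, frames {0,4,8,5}
0 -> hit
9 -> miss, evict 0, frames {4,8,5,9}
5 -> hit
8 -> hit
5 -> hit
8 -> hit
Hits: 9 of 14 references → 9/14 = 0.6429.

0.64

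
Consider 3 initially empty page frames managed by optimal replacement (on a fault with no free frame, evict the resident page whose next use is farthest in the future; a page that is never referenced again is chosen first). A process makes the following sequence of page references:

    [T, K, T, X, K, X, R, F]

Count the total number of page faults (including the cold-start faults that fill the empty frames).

T -> miss, frames {T}
K -> miss, frames {T,K}
T -> hit
X -> miss, frames {T,K,X}
K -> hit
X -> hit
R -> miss, evict X, frames {T,K,R}
F -> miss, evict R, frames {T,K,F}
Page faults: 5.

5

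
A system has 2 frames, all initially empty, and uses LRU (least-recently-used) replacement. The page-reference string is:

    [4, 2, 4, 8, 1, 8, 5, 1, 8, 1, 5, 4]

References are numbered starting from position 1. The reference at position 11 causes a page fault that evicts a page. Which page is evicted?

pos 1: 4: miss, frames [4]
pos 2: 2: miss, frames [4, 2]
pos 3: 4: hit
pos 4: 8: miss, evict 2, frames [4, 8]
pos 5: 1: miss, evict 4, frames [8, 1]
pos 6: 8: hit
pos 7: 5: miss, evict 1, frames [8, 5]
pos 8: 1: miss, evict 8, frames [5, 1]
pos 9: 8: miss, evict 5, frames [1, 8]
pos 10: 1: hit
pos 11: 5: miss, evict 8, frames [1, 5]
At position 11, page 8 is evicted.

8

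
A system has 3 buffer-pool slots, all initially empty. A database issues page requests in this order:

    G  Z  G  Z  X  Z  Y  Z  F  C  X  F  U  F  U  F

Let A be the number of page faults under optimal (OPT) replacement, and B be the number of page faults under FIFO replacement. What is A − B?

Under OPT: F F . . F . F . F F . . F . . . → 7 faults.
Under FIFO: F F . . F . F . F F F . F F . . → 9 faults.
A − B = 7 − 9 = -2.

-2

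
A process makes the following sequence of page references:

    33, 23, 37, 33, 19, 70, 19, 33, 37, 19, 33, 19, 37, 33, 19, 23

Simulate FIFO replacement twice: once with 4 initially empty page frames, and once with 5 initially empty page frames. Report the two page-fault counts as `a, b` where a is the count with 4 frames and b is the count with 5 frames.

7, 5

4 frames: F F F . F F . F . . . . . . . F → 7 faults.
5 frames: F F F . F F . . . . . . . . . . → 5 faults.
5 < 7: adding a frame reduced faults, as is typical.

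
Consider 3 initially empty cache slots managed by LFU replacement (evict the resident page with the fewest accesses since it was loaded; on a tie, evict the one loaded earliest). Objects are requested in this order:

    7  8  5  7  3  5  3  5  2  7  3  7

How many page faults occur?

6

7: miss, frames {7}
8: miss, frames {7,8}
5: miss, frames {7,8,5}
7: hit
3: miss, evict 8, frames {7,5,3}
5: hit
3: hit
5: hit
2: miss, evict 7, frames {5,3,2}
7: miss, evict 2, frames {5,3,7}
3: hit
7: hit
Page faults: 6.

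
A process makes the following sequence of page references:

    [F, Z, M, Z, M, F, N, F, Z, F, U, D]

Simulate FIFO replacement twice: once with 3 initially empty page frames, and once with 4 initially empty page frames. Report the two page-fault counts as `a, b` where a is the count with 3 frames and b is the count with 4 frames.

3 frames: F F F . . . F F F . F F → 8 faults.
4 frames: F F F . . . F . . . F F → 6 faults.
6 < 8: adding a frame reduced faults, as is typical.

8, 6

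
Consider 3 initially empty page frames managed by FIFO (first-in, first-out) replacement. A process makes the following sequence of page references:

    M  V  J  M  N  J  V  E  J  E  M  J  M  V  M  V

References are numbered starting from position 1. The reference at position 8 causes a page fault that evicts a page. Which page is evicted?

pos 1: M -> miss, frames {M}
pos 2: V -> miss, frames {M,V}
pos 3: J -> miss, frames {M,V,J}
pos 4: M -> hit
pos 5: N -> miss, evict M, frames {V,J,N}
pos 6: J -> hit
pos 7: V -> hit
pos 8: E -> miss, evict V, frames {J,N,E}
At position 8, page V is evicted.

V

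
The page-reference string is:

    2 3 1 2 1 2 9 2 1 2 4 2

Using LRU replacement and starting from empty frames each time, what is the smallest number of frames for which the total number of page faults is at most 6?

3

f=1: 12 faults
f=2: 7 faults
f=3: 5 faults
f=4: 5 faults
f=5: 5 faults
Smallest f with faults ≤ 6 is 3.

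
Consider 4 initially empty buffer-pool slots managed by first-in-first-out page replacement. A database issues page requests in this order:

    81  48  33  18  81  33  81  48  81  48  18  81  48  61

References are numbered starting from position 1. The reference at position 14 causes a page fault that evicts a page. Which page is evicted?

81

pos 1: 81 -> miss, frames {81}
pos 2: 48 -> miss, frames {81,48}
pos 3: 33 -> miss, frames {81,48,33}
pos 4: 18 -> miss, frames {81,48,33,18}
pos 5: 81 -> hit
pos 6: 33 -> hit
pos 7: 81 -> hit
pos 8: 48 -> hit
pos 9: 81 -> hit
pos 10: 48 -> hit
pos 11: 18 -> hit
pos 12: 81 -> hit
pos 13: 48 -> hit
pos 14: 61 -> miss, evict 81, frames {48,33,18,61}
At position 14, page 81 is evicted.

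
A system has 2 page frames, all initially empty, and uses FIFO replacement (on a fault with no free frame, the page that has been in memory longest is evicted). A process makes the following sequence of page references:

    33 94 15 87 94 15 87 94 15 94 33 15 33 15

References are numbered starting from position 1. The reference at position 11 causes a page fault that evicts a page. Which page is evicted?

pos 1: 33 → fault, frames {33}
pos 2: 94 → fault, frames {33,94}
pos 3: 15 → fault, evict 33, frames {94,15}
pos 4: 87 → fault, evict 94, frames {15,87}
pos 5: 94 → fault, evict 15, frames {87,94}
pos 6: 15 → fault, evict 87, frames {94,15}
pos 7: 87 → fault, evict 94, frames {15,87}
pos 8: 94 → fault, evict 15, frames {87,94}
pos 9: 15 → fault, evict 87, frames {94,15}
pos 10: 94 → hit
pos 11: 33 → fault, evict 94, frames {15,33}
At position 11, page 94 is evicted.

94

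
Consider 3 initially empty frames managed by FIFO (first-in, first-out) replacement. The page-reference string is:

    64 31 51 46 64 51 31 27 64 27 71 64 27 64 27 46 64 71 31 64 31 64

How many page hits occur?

11

64 -> miss, frames (64)
31 -> miss, frames (64 31)
51 -> miss, frames (64 31 51)
46 -> miss, evict 64, frames (31 51 46)
64 -> miss, evict 31, frames (51 46 64)
51 -> hit
31 -> miss, evict 51, frames (46 64 31)
27 -> miss, evict 46, frames (64 31 27)
64 -> hit
27 -> hit
71 -> miss, evict 64, frames (31 27 71)
64 -> miss, evict 31, frames (27 71 64)
27 -> hit
64 -> hit
27 -> hit
46 -> miss, evict 27, frames (71 64 46)
64 -> hit
71 -> hit
31 -> miss, evict 71, frames (64 46 31)
64 -> hit
31 -> hit
64 -> hit
Hits: 11.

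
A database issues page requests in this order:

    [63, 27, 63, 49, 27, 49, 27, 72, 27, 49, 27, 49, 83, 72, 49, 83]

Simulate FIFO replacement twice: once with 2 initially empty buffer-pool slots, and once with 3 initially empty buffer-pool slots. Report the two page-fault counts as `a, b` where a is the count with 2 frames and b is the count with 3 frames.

10, 5

2 frames: F F . F . . . F F F . . F F F F → 10 faults.
3 frames: F F . F . . . F . . . . F . . . → 5 faults.
5 < 10: adding a frame reduced faults, as is typical.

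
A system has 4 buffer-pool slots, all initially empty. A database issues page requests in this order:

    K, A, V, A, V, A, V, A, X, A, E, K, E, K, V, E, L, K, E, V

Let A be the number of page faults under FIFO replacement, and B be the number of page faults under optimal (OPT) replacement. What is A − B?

2

Under FIFO: F F F . . . . . F . F F . . . . F . . F → 8 faults.
Under OPT: F F F . . . . . F . F . . . . . F . . . → 6 faults.
A − B = 8 − 6 = 2.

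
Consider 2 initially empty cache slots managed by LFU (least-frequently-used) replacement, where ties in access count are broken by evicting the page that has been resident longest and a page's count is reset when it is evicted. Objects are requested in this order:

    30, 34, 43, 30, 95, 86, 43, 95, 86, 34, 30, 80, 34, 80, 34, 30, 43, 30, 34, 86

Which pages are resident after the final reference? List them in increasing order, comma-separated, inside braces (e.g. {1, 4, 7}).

30: fault, frames [30]
34: fault, frames [30, 34]
43: fault, evict 30, frames [34, 43]
30: fault, evict 34, frames [43, 30]
95: fault, evict 43, frames [30, 95]
86: fault, evict 30, frames [95, 86]
43: fault, evict 95, frames [86, 43]
95: fault, evict 86, frames [43, 95]
86: fault, evict 43, frames [95, 86]
34: fault, evict 95, frames [86, 34]
30: fault, evict 86, frames [34, 30]
80: fault, evict 34, frames [30, 80]
34: fault, evict 30, frames [80, 34]
80: hit
34: hit
30: fault, evict 80, frames [34, 30]
43: fault, evict 30, frames [34, 43]
30: fault, evict 43, frames [34, 30]
34: hit
86: fault, evict 30, frames [34, 86]

{34, 86}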